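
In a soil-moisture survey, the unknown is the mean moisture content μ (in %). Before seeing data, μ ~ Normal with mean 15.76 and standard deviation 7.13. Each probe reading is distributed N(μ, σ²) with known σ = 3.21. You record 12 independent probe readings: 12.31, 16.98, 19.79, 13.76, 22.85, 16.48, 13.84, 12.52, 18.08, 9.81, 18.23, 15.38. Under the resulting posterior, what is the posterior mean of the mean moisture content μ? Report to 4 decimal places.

15.8346

For Normal data with known variance σ², a Normal(μ₀, σ₀²) prior on μ is conjugate. Posterior precision = 1/σ₀² + n/σ²; posterior mean is the precision-weighted average of μ₀ and x̄.
Σxᵢ = 12.31 + 16.98 + 19.79 + 13.76 + 22.85 + 16.48 + 13.84 + 12.52 + 18.08 + 9.81 + 18.23 + 15.38 = 190.03, so n·x̄ = 190.03.
σ₀² = 7.13² = 50.8369, σ² = 3.21² = 10.3041; σ² + n·σ₀² = 10.3041 + 12·50.8369 = 620.3469.
Posterior mean = (μ₀/σ₀² + n·x̄/σ²)/(1/σ₀² + n/σ²) = (σ²·μ₀ + σ₀²·n·x̄)/(σ² + n·σ₀²) = (10.3041·15.76 + 50.8369·190.03)/620.3469 = 9822.928723/620.3469 = 15.8346.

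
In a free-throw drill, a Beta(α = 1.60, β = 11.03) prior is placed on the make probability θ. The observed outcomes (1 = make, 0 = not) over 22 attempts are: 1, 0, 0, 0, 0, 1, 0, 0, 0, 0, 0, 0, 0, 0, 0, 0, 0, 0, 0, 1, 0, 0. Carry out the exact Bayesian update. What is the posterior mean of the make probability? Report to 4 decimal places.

0.1328

The Beta prior is conjugate to a Binomial/Bernoulli likelihood; the update adds successes to α and failures to β.
Posterior: Beta(α+k, β+n−k) = Beta(1.60+3, 11.03+19) = Beta(4.60, 30.03).
Posterior mean = α/(α+β) = 4.60/34.63 = 0.1328.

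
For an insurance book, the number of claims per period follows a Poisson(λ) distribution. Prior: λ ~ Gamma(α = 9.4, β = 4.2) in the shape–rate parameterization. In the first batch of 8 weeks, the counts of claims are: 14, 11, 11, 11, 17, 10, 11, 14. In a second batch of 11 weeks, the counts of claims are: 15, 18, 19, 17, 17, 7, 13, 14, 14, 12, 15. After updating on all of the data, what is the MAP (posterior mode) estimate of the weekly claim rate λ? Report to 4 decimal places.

With a Gamma(shape α, rate β) prior, the Poisson likelihood is conjugate: the posterior is Gamma(α + ΣXᵢ, β + n).
Batch 1: sum of counts S = 99 over n = 8 weeks.
After batch 1: Gamma(α+S, β+n) = Gamma(9.4+99, 4.2+8) = Gamma(108.4, 12.2).
Batch 2: sum of counts S = 161 over n = 11 weeks.
After batch 2: Gamma(α+S, β+n) = Gamma(108.4+161, 12.2+11) = Gamma(269.4, 23.2).
Mode of Gamma(α,β) for α≥1 is (α−1)/β = 268.4/23.2 = 11.5690.

11.5690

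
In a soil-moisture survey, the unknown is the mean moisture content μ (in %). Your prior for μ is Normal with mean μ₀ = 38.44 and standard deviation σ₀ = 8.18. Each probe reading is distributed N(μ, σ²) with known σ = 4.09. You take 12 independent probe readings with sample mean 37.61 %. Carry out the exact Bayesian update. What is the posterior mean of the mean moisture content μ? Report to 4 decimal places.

For Normal data with known variance σ², a Normal(μ₀, σ₀²) prior on μ is conjugate. Posterior precision = 1/σ₀² + n/σ²; posterior mean is the precision-weighted average of μ₀ and x̄.
n·x̄ = 12·37.61 = 451.32.
σ₀² = 8.18² = 66.9124, σ² = 4.09² = 16.7281; σ² + n·σ₀² = 16.7281 + 12·66.9124 = 819.6769.
Posterior mean = (μ₀/σ₀² + n·x̄/σ²)/(1/σ₀² + n/σ²) = (σ²·μ₀ + σ₀²·n·x̄)/(σ² + n·σ₀²) = (16.7281·38.44 + 66.9124·451.32)/819.6769 = 30841.932532/819.6769 = 37.6269.

37.6269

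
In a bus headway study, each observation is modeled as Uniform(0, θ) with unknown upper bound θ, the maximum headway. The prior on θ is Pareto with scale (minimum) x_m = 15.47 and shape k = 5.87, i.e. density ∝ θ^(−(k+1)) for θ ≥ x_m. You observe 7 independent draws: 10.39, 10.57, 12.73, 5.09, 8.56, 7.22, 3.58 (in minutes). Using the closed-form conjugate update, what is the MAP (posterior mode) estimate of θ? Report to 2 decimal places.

15.47

A Pareto(scale x_m, shape k) prior on the upper bound θ of Uniform(0, θ) is conjugate: posterior is Pareto(max(x_m, max xᵢ), k + n).
Sample maximum = 12.73; prior scale x_m = 15.47 → posterior scale = max = 15.47.
Posterior shape = 5.87 + 7 = 12.87.
The Pareto density is decreasing on [x_m, ∞), so the mode is x_m = 15.47.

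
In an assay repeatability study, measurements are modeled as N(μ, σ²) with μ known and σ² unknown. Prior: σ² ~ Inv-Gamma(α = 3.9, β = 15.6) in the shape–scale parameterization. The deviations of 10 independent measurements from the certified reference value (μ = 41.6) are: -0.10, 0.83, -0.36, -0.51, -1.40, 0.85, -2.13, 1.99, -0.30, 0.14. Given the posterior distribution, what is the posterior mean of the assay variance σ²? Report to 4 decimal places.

With known mean μ and an Inverse-Gamma(α, β) prior on σ², the Normal likelihood is conjugate: posterior is Inv-Gamma(α + n/2, β + Σ(xᵢ−μ)²/2).
Σ(xᵢ−μ)² = (-0.10)² + (0.83)² + (-0.36)² + (-0.51)² + (-1.40)² + (0.85)² + (-2.13)² + (1.99)² + (-0.30)² + (0.14)² = 12.3777.
Posterior: Inv-Gamma(3.9 + 10/2, 15.6 + 12.3777/2) = Inv-Gamma(8.90, 21.78885).
E[σ²|data] = β/(α−1) = 21.78885/7.90 = 2.7581.

2.7581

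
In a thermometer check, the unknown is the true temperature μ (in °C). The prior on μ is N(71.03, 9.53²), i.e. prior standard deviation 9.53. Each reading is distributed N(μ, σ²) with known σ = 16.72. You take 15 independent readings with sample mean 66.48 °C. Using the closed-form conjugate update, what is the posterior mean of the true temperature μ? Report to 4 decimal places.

For Normal data with known variance σ², a Normal(μ₀, σ₀²) prior on μ is conjugate. Posterior precision = 1/σ₀² + n/σ²; posterior mean is the precision-weighted average of μ₀ and x̄.
n·x̄ = 15·66.48 = 997.2.
σ₀² = 9.53² = 90.8209, σ² = 16.72² = 279.5584; σ² + n·σ₀² = 279.5584 + 15·90.8209 = 1641.8719.
Posterior mean = (μ₀/σ₀² + n·x̄/σ²)/(1/σ₀² + n/σ²) = (σ²·μ₀ + σ₀²·n·x̄)/(σ² + n·σ₀²) = (279.5584·71.03 + 90.8209·997.2)/1641.8719 = 110423.634632/1641.8719 = 67.2547.

67.2547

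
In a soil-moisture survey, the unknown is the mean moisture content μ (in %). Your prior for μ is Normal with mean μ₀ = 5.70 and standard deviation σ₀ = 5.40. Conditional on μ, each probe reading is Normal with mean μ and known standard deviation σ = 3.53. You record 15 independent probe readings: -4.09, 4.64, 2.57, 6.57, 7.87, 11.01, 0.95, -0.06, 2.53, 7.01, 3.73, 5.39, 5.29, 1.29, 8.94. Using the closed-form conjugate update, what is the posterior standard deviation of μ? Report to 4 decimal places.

0.8987

For Normal data with known variance σ², a Normal(μ₀, σ₀²) prior on μ is conjugate. Posterior precision = 1/σ₀² + n/σ²; posterior mean is the precision-weighted average of μ₀ and x̄.
σ₀² = 5.40² = 29.16, σ² = 3.53² = 12.4609; σ² + n·σ₀² = 12.4609 + 15·29.16 = 449.8609.
Posterior precision = 1/σ₀² + n/σ² = 1/29.16 + 15/12.4609 = (σ² + n·σ₀²)/(σ₀²σ²) = 449.8609/(29.16·12.4609); posterior variance σₙ² = σ₀²σ²/(σ² + n·σ₀²) = 29.16·12.4609/449.8609 = 0.807716.
Posterior SD = √σₙ² = √(29.16·12.4609/449.8609) = 0.8987.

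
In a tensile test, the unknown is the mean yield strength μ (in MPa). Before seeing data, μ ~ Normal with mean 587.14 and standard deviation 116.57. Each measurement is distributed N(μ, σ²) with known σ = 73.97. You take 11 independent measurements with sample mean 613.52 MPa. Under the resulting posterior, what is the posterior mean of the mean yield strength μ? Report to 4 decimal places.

612.5884

For Normal data with known variance σ², a Normal(μ₀, σ₀²) prior on μ is conjugate. Posterior precision = 1/σ₀² + n/σ²; posterior mean is the precision-weighted average of μ₀ and x̄.
n·x̄ = 11·613.52 = 6748.72.
σ₀² = 116.57² = 13588.5649, σ² = 73.97² = 5471.5609; σ² + n·σ₀² = 5471.5609 + 11·13588.5649 = 154945.7748.
Posterior mean = (μ₀/σ₀² + n·x̄/σ²)/(1/σ₀² + n/σ²) = (σ²·μ₀ + σ₀²·n·x̄)/(σ² + n·σ₀²) = (5471.5609·587.14 + 13588.5649·6748.72)/154945.7748 = 94917991.978754/154945.7748 = 612.5884.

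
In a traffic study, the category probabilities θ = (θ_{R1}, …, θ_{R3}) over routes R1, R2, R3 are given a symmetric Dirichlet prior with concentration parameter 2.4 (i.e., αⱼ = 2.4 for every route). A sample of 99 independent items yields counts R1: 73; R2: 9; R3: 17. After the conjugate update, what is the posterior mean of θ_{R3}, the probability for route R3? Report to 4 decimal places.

The Dirichlet prior is conjugate to the Multinomial likelihood: each posterior αⱼ = prior αⱼ + observed count nⱼ.
Posterior concentration: (75.4, 11.4, 19.4), total = 106.2.
E[θ_{R3}|data] = α_{R3}/Σα = 19.4/106.2 = 0.1827.

0.1827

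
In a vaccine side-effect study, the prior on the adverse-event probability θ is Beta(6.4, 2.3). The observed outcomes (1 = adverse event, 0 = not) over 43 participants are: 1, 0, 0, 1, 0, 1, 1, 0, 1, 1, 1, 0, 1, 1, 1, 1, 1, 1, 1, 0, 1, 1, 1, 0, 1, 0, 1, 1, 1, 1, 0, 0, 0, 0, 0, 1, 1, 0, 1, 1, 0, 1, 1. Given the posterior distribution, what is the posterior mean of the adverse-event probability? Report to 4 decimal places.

0.6654

The Beta prior is conjugate to a Binomial/Bernoulli likelihood; the update adds successes to α and failures to β.
Posterior: Beta(α+k, β+n−k) = Beta(6.4+28, 2.3+15) = Beta(34.4, 17.3).
Posterior mean = α/(α+β) = 34.4/51.7 = 0.6654.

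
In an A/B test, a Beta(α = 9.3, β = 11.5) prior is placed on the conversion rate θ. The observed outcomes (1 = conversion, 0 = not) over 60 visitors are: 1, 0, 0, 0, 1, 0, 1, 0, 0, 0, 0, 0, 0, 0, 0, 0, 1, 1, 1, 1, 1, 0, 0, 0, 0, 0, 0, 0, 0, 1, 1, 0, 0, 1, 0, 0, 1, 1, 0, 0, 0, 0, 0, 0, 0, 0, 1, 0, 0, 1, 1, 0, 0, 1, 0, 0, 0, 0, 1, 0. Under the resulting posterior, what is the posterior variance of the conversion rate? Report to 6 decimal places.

The Beta prior is conjugate to a Binomial/Bernoulli likelihood; the update adds successes to α and failures to β.
Posterior: Beta(α+k, β+n−k) = Beta(9.3+18, 11.5+42) = Beta(27.3, 53.5).
Var = αβ/((α+β)²(α+β+1)) = 27.3·53.5/(80.8²·81.8) = 0.002735.

0.002735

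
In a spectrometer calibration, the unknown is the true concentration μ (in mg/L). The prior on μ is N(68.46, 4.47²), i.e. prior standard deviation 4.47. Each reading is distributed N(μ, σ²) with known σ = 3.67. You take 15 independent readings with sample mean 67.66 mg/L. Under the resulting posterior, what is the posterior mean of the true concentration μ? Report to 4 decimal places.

67.6944

For Normal data with known variance σ², a Normal(μ₀, σ₀²) prior on μ is conjugate. Posterior precision = 1/σ₀² + n/σ²; posterior mean is the precision-weighted average of μ₀ and x̄.
n·x̄ = 15·67.66 = 1014.9.
σ₀² = 4.47² = 19.9809, σ² = 3.67² = 13.4689; σ² + n·σ₀² = 13.4689 + 15·19.9809 = 313.1824.
Posterior mean = (μ₀/σ₀² + n·x̄/σ²)/(1/σ₀² + n/σ²) = (σ²·μ₀ + σ₀²·n·x̄)/(σ² + n·σ₀²) = (13.4689·68.46 + 19.9809·1014.9)/313.1824 = 21200.696304/313.1824 = 67.6944.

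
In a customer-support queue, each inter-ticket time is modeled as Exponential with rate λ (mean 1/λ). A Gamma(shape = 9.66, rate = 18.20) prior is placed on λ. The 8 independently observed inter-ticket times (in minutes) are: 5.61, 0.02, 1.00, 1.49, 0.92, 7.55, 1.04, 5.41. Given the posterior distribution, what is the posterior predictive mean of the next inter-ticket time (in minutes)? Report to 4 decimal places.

With a Gamma(shape α, rate β) prior on the exponential rate λ, the posterior after n observations with total T = Σxᵢ is Gamma(α+n, β+T).
Sum of observations T = 23.04 minutes; n = 8.
Posterior: Gamma(9.66+8, 18.20+23.04) = Gamma(17.66, 41.24).
The predictive distribution for the next observation is Lomax; its mean is β/(α−1) = 41.24/16.66 = 2.4754.

2.4754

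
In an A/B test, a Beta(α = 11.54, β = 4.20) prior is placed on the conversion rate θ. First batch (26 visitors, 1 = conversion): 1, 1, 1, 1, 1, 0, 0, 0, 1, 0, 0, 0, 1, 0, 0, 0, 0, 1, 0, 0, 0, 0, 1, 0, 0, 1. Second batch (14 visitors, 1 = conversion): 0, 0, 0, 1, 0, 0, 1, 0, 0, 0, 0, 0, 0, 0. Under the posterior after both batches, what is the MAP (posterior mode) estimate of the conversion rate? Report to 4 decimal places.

The Beta prior is conjugate to a Binomial/Bernoulli likelihood; the update adds successes to α and failures to β.
After batch 1: Beta(11.54+10, 4.20+16) = Beta(21.54, 20.20).
After batch 2: Beta(21.54+2, 20.20+12) = Beta(23.54, 32.20).
Mode of Beta(a,b) for a,b>1 is (a−1)/(a+b−2) = 22.54/53.74 = 0.4194.

0.4194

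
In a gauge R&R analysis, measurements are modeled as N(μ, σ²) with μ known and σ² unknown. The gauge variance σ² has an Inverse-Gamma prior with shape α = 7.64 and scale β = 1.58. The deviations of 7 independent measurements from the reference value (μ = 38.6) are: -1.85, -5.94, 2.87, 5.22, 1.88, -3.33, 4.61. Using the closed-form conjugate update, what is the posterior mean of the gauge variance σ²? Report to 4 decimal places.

5.5832

With known mean μ and an Inverse-Gamma(α, β) prior on σ², the Normal likelihood is conjugate: posterior is Inv-Gamma(α + n/2, β + Σ(xᵢ−μ)²/2).
Σ(xᵢ−μ)² = (-1.85)² + (-5.94)² + (2.87)² + (5.22)² + (1.88)² + (-3.33)² + (4.61)² = 110.0668.
Posterior: Inv-Gamma(7.64 + 7/2, 1.58 + 110.0668/2) = Inv-Gamma(11.14, 56.61340).
E[σ²|data] = β/(α−1) = 56.61340/10.14 = 5.5832.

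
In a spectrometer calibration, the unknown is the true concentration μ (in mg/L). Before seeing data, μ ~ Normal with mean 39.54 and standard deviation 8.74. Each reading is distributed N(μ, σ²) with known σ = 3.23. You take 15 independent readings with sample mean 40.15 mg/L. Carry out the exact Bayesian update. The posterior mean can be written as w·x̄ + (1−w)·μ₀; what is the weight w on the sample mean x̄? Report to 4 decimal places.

For Normal data with known variance σ², a Normal(μ₀, σ₀²) prior on μ is conjugate. Posterior precision = 1/σ₀² + n/σ²; posterior mean is the precision-weighted average of μ₀ and x̄.
σ₀² = 8.74² = 76.3876, σ² = 3.23² = 10.4329. Prior precision 1/σ₀² = 1/76.3876; data precision n/σ² = 15/10.4329.
w = (n/σ²)/(1/σ₀² + n/σ²) = n·σ₀²/(σ² + n·σ₀²) = 15·76.3876/(10.4329 + 15·76.3876) = 1145.814/1156.2469 = 0.9910.

0.9910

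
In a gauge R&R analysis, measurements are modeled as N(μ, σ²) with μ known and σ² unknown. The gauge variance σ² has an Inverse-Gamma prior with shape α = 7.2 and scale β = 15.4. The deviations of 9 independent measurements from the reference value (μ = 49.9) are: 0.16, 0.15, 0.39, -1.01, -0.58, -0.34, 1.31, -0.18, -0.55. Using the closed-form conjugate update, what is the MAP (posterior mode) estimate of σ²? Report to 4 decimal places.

With known mean μ and an Inverse-Gamma(α, β) prior on σ², the Normal likelihood is conjugate: posterior is Inv-Gamma(α + n/2, β + Σ(xᵢ−μ)²/2).
Σ(xᵢ−μ)² = (0.16)² + (0.15)² + (0.39)² + (-1.01)² + (-0.58)² + (-0.34)² + (1.31)² + (-0.18)² + (-0.55)² = 3.7233.
Posterior: Inv-Gamma(7.2 + 9/2, 15.4 + 3.7233/2) = Inv-Gamma(11.70, 17.26165).
Mode = β/(α+1) = 17.26165/12.70 = 1.3592.

1.3592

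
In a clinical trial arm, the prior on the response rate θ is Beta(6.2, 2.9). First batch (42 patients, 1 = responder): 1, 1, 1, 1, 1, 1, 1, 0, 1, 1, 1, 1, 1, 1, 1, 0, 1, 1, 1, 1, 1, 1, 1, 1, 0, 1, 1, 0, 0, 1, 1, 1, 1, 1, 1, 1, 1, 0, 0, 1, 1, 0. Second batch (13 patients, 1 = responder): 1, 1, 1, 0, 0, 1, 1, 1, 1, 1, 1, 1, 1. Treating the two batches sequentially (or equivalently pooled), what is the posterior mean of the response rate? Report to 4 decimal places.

0.7988

The Beta prior is conjugate to a Binomial/Bernoulli likelihood; the update adds successes to α and failures to β.
After batch 1: Beta(6.2+34, 2.9+8) = Beta(40.2, 10.9).
After batch 2: Beta(40.2+11, 10.9+2) = Beta(51.2, 12.9).
Posterior mean = α/(α+β) = 51.2/64.1 = 0.7988.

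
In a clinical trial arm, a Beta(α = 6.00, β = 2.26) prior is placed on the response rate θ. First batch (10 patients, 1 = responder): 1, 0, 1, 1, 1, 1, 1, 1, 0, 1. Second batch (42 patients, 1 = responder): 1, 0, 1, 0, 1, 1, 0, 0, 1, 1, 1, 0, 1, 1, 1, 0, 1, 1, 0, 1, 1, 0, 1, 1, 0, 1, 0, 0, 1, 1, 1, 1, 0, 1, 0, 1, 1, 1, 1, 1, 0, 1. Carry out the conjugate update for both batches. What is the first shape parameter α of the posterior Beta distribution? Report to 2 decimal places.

42.00

The Beta prior is conjugate to a Binomial/Bernoulli likelihood; the update adds successes to α and failures to β.
After batch 1: Beta(6.00+8, 2.26+2) = Beta(14.00, 4.26).
After batch 2: Beta(14.00+28, 4.26+14) = Beta(42.00, 18.26).
Posterior α = 42.00.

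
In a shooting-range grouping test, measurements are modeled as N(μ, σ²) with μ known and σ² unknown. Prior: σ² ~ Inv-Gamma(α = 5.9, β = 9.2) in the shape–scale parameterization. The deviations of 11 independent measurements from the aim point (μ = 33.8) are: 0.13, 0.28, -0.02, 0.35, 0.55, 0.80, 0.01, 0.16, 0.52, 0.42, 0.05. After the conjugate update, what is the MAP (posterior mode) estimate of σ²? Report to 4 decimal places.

0.8079

With known mean μ and an Inverse-Gamma(α, β) prior on σ², the Normal likelihood is conjugate: posterior is Inv-Gamma(α + n/2, β + Σ(xᵢ−μ)²/2).
Σ(xᵢ−μ)² = (0.13)² + (0.28)² + (-0.02)² + (0.35)² + (0.55)² + (0.80)² + (0.01)² + (0.16)² + (0.52)² + (0.42)² + (0.05)² = 1.6357.
Posterior: Inv-Gamma(5.9 + 11/2, 9.2 + 1.6357/2) = Inv-Gamma(11.40, 10.01785).
Mode = β/(α+1) = 10.01785/12.40 = 0.8079.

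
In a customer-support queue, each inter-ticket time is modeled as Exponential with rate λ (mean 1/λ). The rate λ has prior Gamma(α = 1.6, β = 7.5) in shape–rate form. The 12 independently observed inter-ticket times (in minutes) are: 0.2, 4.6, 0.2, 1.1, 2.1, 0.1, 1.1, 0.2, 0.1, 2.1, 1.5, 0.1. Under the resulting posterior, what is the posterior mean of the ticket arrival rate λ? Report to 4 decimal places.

With a Gamma(shape α, rate β) prior on the exponential rate λ, the posterior after n observations with total T = Σxᵢ is Gamma(α+n, β+T).
Sum of observations T = 13.4 minutes; n = 12.
Posterior: Gamma(1.6+12, 7.5+13.4) = Gamma(13.6, 20.9).
Posterior mean of λ = α/β = 13.6/20.9 = 0.6507.

0.6507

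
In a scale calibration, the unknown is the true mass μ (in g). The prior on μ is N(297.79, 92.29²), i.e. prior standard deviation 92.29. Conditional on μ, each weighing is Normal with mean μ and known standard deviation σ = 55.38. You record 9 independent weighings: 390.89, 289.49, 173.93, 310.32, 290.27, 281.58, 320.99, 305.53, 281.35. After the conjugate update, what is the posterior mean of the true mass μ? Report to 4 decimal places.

For Normal data with known variance σ², a Normal(μ₀, σ₀²) prior on μ is conjugate. Posterior precision = 1/σ₀² + n/σ²; posterior mean is the precision-weighted average of μ₀ and x̄.
Σxᵢ = 390.89 + 289.49 + 173.93 + 310.32 + 290.27 + 281.58 + 320.99 + 305.53 + 281.35 = 2644.35, so n·x̄ = 2644.35.
σ₀² = 92.29² = 8517.4441, σ² = 55.38² = 3066.9444; σ² + n·σ₀² = 3066.9444 + 9·8517.4441 = 79723.9413.
Posterior mean = (μ₀/σ₀² + n·x̄/σ²)/(1/σ₀² + n/σ²) = (σ²·μ₀ + σ₀²·n·x̄)/(σ² + n·σ₀²) = (3066.9444·297.79 + 8517.4441·2644.35)/79723.9413 = 23436408.678711/79723.9413 = 293.9695.

293.9695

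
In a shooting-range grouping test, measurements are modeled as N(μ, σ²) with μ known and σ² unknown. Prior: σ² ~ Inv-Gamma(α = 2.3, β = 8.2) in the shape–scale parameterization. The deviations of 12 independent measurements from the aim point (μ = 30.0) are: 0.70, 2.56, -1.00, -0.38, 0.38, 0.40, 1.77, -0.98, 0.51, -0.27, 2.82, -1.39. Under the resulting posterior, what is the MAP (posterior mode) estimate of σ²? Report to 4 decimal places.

2.1077

With known mean μ and an Inverse-Gamma(α, β) prior on σ², the Normal likelihood is conjugate: posterior is Inv-Gamma(α + n/2, β + Σ(xᵢ−μ)²/2).
Σ(xᵢ−μ)² = (0.70)² + (2.56)² + (-1.00)² + (-0.38)² + (0.38)² + (0.40)² + (1.77)² + (-0.98)² + (0.51)² + (-0.27)² + (2.82)² + (-1.39)² = 22.8032.
Posterior: Inv-Gamma(2.3 + 12/2, 8.2 + 22.8032/2) = Inv-Gamma(8.30, 19.60160).
Mode = β/(α+1) = 19.60160/9.30 = 2.1077.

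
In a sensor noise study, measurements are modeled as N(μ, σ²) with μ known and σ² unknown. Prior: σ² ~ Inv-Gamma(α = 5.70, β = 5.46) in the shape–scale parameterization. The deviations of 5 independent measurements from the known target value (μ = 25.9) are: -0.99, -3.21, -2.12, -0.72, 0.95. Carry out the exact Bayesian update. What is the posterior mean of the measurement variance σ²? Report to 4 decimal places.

With known mean μ and an Inverse-Gamma(α, β) prior on σ², the Normal likelihood is conjugate: posterior is Inv-Gamma(α + n/2, β + Σ(xᵢ−μ)²/2).
Σ(xᵢ−μ)² = (-0.99)² + (-3.21)² + (-2.12)² + (-0.72)² + (0.95)² = 17.1995.
Posterior: Inv-Gamma(5.70 + 5/2, 5.46 + 17.1995/2) = Inv-Gamma(8.20, 14.05975).
E[σ²|data] = β/(α−1) = 14.05975/7.20 = 1.9527.

1.9527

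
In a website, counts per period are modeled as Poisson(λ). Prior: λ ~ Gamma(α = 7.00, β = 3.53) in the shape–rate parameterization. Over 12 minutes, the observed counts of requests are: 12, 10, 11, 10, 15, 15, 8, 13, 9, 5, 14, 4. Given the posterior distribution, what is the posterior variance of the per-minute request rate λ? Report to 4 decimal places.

0.5515

With a Gamma(shape α, rate β) prior, the Poisson likelihood is conjugate: the posterior is Gamma(α + ΣXᵢ, β + n).
Sum of counts S = 126 over n = 12 minutes.
Posterior: Gamma(α+S, β+n) = Gamma(7.00+126, 3.53+12) = Gamma(133.00, 15.53).
Var = α/β² = 133.00/15.53² = 0.5515.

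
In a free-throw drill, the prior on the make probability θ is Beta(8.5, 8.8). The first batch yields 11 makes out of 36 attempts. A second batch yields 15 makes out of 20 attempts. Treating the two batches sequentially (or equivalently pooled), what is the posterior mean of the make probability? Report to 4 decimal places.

The Beta prior is conjugate to a Binomial/Bernoulli likelihood; the update adds successes to α and failures to β.
After batch 1: Beta(8.5+11, 8.8+25) = Beta(19.5, 33.8).
After batch 2: Beta(19.5+15, 33.8+5) = Beta(34.5, 38.8).
Posterior mean = α/(α+β) = 34.5/73.3 = 0.4707.

0.4707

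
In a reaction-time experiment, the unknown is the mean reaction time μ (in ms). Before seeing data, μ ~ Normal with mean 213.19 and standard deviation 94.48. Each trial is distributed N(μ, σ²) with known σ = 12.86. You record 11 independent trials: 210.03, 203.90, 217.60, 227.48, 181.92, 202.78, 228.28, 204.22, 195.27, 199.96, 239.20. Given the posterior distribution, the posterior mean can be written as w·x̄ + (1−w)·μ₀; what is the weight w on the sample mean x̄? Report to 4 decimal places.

0.9983

For Normal data with known variance σ², a Normal(μ₀, σ₀²) prior on μ is conjugate. Posterior precision = 1/σ₀² + n/σ²; posterior mean is the precision-weighted average of μ₀ and x̄.
σ₀² = 94.48² = 8926.4704, σ² = 12.86² = 165.3796. Prior precision 1/σ₀² = 1/8926.4704; data precision n/σ² = 11/165.3796.
w = (n/σ²)/(1/σ₀² + n/σ²) = n·σ₀²/(σ² + n·σ₀²) = 11·8926.4704/(165.3796 + 11·8926.4704) = 98191.1744/98356.554 = 0.9983.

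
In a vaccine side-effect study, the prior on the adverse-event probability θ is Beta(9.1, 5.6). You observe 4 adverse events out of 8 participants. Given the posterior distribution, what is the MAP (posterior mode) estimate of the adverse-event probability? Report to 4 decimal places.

0.5845

The Beta prior is conjugate to a Binomial/Bernoulli likelihood; the update adds successes to α and failures to β.
Posterior: Beta(α+k, β+n−k) = Beta(9.1+4, 5.6+4) = Beta(13.1, 9.6).
Mode of Beta(a,b) for a,b>1 is (a−1)/(a+b−2) = 12.1/20.7 = 0.5845.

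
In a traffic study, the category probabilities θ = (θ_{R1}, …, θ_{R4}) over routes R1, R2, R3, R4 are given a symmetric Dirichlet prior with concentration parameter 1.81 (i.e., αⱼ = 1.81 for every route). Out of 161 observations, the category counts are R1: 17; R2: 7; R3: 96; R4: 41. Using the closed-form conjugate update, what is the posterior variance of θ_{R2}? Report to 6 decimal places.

0.000293

The Dirichlet prior is conjugate to the Multinomial likelihood: each posterior αⱼ = prior αⱼ + observed count nⱼ.
Posterior concentration: (18.81, 8.81, 97.81, 42.81), total = 168.24.
Var[θ_j] = α_j(Σα−α_j)/((Σα)²(Σα+1)) = 8.81·159.43/(168.24²·169.24) = 0.000293.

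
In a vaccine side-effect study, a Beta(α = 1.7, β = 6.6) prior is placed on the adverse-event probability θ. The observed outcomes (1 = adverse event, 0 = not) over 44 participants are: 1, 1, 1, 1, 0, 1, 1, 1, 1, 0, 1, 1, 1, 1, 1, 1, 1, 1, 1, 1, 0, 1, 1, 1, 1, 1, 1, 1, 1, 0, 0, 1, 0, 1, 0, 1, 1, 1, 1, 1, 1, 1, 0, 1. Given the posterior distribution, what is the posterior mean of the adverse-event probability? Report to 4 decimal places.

The Beta prior is conjugate to a Binomial/Bernoulli likelihood; the update adds successes to α and failures to β.
Posterior: Beta(α+k, β+n−k) = Beta(1.7+36, 6.6+8) = Beta(37.7, 14.6).
Posterior mean = α/(α+β) = 37.7/52.3 = 0.7208.

0.7208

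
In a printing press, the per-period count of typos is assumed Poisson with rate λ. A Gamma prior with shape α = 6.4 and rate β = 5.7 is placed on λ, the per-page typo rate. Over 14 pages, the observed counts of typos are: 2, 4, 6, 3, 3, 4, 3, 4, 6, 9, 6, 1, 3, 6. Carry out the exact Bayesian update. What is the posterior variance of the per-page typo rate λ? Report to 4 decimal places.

With a Gamma(shape α, rate β) prior, the Poisson likelihood is conjugate: the posterior is Gamma(α + ΣXᵢ, β + n).
Sum of counts S = 60 over n = 14 pages.
Posterior: Gamma(α+S, β+n) = Gamma(6.4+60, 5.7+14) = Gamma(66.4, 19.7).
Var = α/β² = 66.4/19.7² = 0.1711.

0.1711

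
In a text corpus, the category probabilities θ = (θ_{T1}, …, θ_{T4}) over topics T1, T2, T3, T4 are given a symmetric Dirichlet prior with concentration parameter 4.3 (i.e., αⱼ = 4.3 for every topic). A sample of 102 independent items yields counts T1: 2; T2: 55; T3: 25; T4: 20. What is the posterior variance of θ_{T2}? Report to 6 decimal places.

The Dirichlet prior is conjugate to the Multinomial likelihood: each posterior αⱼ = prior αⱼ + observed count nⱼ.
Posterior concentration: (6.3, 59.3, 29.3, 24.3), total = 119.2.
Var[θ_j] = α_j(Σα−α_j)/((Σα)²(Σα+1)) = 59.3·59.9/(119.2²·120.2) = 0.002080.

0.002080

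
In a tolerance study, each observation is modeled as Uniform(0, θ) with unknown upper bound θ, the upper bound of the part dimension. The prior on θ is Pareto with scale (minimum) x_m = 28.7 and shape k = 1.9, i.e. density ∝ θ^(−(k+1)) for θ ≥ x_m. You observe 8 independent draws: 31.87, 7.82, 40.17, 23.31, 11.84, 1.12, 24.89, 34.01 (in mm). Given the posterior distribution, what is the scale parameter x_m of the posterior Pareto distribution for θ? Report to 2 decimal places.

40.17

A Pareto(scale x_m, shape k) prior on the upper bound θ of Uniform(0, θ) is conjugate: posterior is Pareto(max(x_m, max xᵢ), k + n).
Sample maximum = 40.17; prior scale x_m = 28.7 → posterior scale = max = 40.17.
Posterior shape = 1.9 + 8 = 9.9.
Posterior scale x_m = 40.17.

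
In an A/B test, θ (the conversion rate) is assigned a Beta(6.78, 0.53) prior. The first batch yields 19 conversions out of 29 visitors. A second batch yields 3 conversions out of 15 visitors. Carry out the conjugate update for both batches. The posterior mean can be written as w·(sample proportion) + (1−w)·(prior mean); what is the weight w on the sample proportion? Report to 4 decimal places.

The Beta prior is conjugate to a Binomial/Bernoulli likelihood; the update adds successes to α and failures to β.
Total number of visitors: n = 29 + 15 = 44.
Posterior mean = (α₀+k)/(α₀+β₀+n) = [n/(α₀+β₀+n)]·(k/n) + [(α₀+β₀)/(α₀+β₀+n)]·α₀/(α₀+β₀), so only n and the prior enter the weight.
The weight on the data is w = n/(α₀+β₀+n) = 44/(6.78+0.53+44) = 44/51.31 = 0.8575.

0.8575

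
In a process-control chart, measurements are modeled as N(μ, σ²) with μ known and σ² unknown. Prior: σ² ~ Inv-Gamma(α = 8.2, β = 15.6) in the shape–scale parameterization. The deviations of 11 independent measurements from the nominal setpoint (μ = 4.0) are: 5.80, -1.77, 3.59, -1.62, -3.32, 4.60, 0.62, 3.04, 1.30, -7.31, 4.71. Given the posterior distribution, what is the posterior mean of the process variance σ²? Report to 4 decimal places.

7.9765

With known mean μ and an Inverse-Gamma(α, β) prior on σ², the Normal likelihood is conjugate: posterior is Inv-Gamma(α + n/2, β + Σ(xᵢ−μ)²/2).
Σ(xᵢ−μ)² = (5.80)² + (-1.77)² + (3.59)² + (-1.62)² + (-3.32)² + (4.60)² + (0.62)² + (3.04)² + (1.30)² + (-7.31)² + (4.71)² = 171.4040.
Posterior: Inv-Gamma(8.2 + 11/2, 15.6 + 171.4040/2) = Inv-Gamma(13.70, 101.30200).
E[σ²|data] = β/(α−1) = 101.30200/12.70 = 7.9765.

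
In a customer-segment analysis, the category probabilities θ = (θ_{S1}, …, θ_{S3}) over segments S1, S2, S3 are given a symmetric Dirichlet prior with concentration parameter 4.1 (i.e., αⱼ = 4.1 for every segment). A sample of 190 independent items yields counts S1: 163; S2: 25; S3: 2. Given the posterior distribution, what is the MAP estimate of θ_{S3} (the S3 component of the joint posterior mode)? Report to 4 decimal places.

The Dirichlet prior is conjugate to the Multinomial likelihood: each posterior αⱼ = prior αⱼ + observed count nⱼ.
Posterior concentration: (167.1, 29.1, 6.1), total = 202.3.
Joint mode component: (α_{S3}−1)/(Σα−K) = 5.1/199.3 = 0.0256.

0.0256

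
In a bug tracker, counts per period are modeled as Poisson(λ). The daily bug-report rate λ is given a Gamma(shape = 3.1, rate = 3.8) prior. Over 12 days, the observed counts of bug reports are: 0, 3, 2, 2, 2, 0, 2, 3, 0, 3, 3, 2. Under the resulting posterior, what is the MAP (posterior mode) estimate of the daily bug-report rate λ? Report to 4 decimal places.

With a Gamma(shape α, rate β) prior, the Poisson likelihood is conjugate: the posterior is Gamma(α + ΣXᵢ, β + n).
Sum of counts S = 22 over n = 12 days.
Posterior: Gamma(α+S, β+n) = Gamma(3.1+22, 3.8+12) = Gamma(25.1, 15.8).
Mode of Gamma(α,β) for α≥1 is (α−1)/β = 24.1/15.8 = 1.5253.

1.5253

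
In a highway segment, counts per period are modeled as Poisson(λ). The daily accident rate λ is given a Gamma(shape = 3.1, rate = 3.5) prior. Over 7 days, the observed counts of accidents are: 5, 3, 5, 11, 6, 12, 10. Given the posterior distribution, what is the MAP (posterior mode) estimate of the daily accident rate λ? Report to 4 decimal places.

With a Gamma(shape α, rate β) prior, the Poisson likelihood is conjugate: the posterior is Gamma(α + ΣXᵢ, β + n).
Sum of counts S = 52 over n = 7 days.
Posterior: Gamma(α+S, β+n) = Gamma(3.1+52, 3.5+7) = Gamma(55.1, 10.5).
Mode of Gamma(α,β) for α≥1 is (α−1)/β = 54.1/10.5 = 5.1524.

5.1524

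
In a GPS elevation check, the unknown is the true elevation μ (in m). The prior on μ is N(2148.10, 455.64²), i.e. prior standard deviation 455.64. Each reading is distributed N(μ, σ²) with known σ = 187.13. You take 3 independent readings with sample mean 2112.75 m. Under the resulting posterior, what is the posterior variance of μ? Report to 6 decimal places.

11051.202598

For Normal data with known variance σ², a Normal(μ₀, σ₀²) prior on μ is conjugate. Posterior precision = 1/σ₀² + n/σ²; posterior mean is the precision-weighted average of μ₀ and x̄.
σ₀² = 455.64² = 207607.8096, σ² = 187.13² = 35017.6369; σ² + n·σ₀² = 35017.6369 + 3·207607.8096 = 657841.0657.
Posterior precision = 1/σ₀² + n/σ² = 1/207607.8096 + 3/35017.6369 = (σ² + n·σ₀²)/(σ₀²σ²) = 657841.0657/(207607.8096·35017.6369); posterior variance σₙ² = σ₀²σ²/(σ² + n·σ₀²) = 207607.8096·35017.6369/657841.0657 = 11051.202598.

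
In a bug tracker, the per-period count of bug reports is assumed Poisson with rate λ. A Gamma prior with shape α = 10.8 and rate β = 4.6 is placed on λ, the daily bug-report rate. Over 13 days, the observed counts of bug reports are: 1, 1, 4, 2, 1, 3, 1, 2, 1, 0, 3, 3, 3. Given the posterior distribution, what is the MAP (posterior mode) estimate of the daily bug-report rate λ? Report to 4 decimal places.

With a Gamma(shape α, rate β) prior, the Poisson likelihood is conjugate: the posterior is Gamma(α + ΣXᵢ, β + n).
Sum of counts S = 25 over n = 13 days.
Posterior: Gamma(α+S, β+n) = Gamma(10.8+25, 4.6+13) = Gamma(35.8, 17.6).
Mode of Gamma(α,β) for α≥1 is (α−1)/β = 34.8/17.6 = 1.9773.

1.9773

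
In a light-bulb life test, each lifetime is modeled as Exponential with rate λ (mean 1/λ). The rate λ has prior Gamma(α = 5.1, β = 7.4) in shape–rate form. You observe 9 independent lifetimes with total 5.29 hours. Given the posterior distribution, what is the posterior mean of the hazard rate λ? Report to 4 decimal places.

With a Gamma(shape α, rate β) prior on the exponential rate λ, the posterior after n observations with total T = Σxᵢ is Gamma(α+n, β+T).
Posterior: Gamma(5.1+9, 7.4+5.29) = Gamma(14.1, 12.69).
Posterior mean of λ = α/β = 14.1/12.69 = 1.1111.

1.1111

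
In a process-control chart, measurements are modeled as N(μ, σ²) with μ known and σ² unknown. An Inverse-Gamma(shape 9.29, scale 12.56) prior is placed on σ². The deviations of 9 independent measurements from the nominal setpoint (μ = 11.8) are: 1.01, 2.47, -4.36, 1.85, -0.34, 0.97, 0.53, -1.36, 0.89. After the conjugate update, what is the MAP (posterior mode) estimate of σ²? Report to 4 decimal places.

1.9828

With known mean μ and an Inverse-Gamma(α, β) prior on σ², the Normal likelihood is conjugate: posterior is Inv-Gamma(α + n/2, β + Σ(xᵢ−μ)²/2).
Σ(xᵢ−μ)² = (1.01)² + (2.47)² + (-4.36)² + (1.85)² + (-0.34)² + (0.97)² + (0.53)² + (-1.36)² + (0.89)² = 33.5322.
Posterior: Inv-Gamma(9.29 + 9/2, 12.56 + 33.5322/2) = Inv-Gamma(13.79, 29.32610).
Mode = β/(α+1) = 29.32610/14.79 = 1.9828.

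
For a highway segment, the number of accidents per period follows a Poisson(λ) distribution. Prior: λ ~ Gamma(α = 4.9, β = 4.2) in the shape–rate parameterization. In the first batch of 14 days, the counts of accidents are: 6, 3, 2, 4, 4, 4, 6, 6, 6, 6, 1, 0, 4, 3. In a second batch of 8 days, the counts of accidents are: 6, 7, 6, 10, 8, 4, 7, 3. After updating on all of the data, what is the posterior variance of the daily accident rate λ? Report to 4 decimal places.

With a Gamma(shape α, rate β) prior, the Poisson likelihood is conjugate: the posterior is Gamma(α + ΣXᵢ, β + n).
Batch 1: sum of counts S = 55 over n = 14 days.
After batch 1: Gamma(α+S, β+n) = Gamma(4.9+55, 4.2+14) = Gamma(59.9, 18.2).
Batch 2: sum of counts S = 51 over n = 8 days.
After batch 2: Gamma(α+S, β+n) = Gamma(59.9+51, 18.2+8) = Gamma(110.9, 26.2).
Var = α/β² = 110.9/26.2² = 0.1616.

0.1616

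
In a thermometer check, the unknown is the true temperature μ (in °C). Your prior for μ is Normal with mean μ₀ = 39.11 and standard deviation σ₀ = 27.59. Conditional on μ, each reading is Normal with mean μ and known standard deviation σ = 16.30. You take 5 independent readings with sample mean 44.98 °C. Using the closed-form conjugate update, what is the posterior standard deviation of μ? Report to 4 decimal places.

For Normal data with known variance σ², a Normal(μ₀, σ₀²) prior on μ is conjugate. Posterior precision = 1/σ₀² + n/σ²; posterior mean is the precision-weighted average of μ₀ and x̄.
σ₀² = 27.59² = 761.2081, σ² = 16.30² = 265.69; σ² + n·σ₀² = 265.69 + 5·761.2081 = 4071.7305.
Posterior precision = 1/σ₀² + n/σ² = 1/761.2081 + 5/265.69 = (σ² + n·σ₀²)/(σ₀²σ²) = 4071.7305/(761.2081·265.69); posterior variance σₙ² = σ₀²σ²/(σ² + n·σ₀²) = 761.2081·265.69/4071.7305 = 49.670620.
Posterior SD = √σₙ² = √(761.2081·265.69/4071.7305) = 7.0477.

7.0477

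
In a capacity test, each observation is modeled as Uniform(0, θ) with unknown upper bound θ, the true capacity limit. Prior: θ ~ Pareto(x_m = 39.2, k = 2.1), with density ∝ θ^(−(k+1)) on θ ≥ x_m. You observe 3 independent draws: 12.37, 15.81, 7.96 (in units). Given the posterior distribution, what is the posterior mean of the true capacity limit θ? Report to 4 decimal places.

48.7610

A Pareto(scale x_m, shape k) prior on the upper bound θ of Uniform(0, θ) is conjugate: posterior is Pareto(max(x_m, max xᵢ), k + n).
Sample maximum = 15.81; prior scale x_m = 39.2 → posterior scale = max = 39.20.
Posterior shape = 2.1 + 3 = 5.1.
E[θ|data] = k·x_m/(k−1) = 5.1·39.20/4.1 = 48.7610.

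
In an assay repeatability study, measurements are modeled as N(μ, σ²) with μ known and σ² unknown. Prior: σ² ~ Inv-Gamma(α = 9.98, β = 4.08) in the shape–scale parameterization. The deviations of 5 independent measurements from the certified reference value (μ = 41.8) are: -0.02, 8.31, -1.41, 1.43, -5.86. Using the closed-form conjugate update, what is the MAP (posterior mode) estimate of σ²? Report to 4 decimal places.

4.2874

With known mean μ and an Inverse-Gamma(α, β) prior on σ², the Normal likelihood is conjugate: posterior is Inv-Gamma(α + n/2, β + Σ(xᵢ−μ)²/2).
Σ(xᵢ−μ)² = (-0.02)² + (8.31)² + (-1.41)² + (1.43)² + (-5.86)² = 107.4291.
Posterior: Inv-Gamma(9.98 + 5/2, 4.08 + 107.4291/2) = Inv-Gamma(12.48, 57.79455).
Mode = β/(α+1) = 57.79455/13.48 = 4.2874.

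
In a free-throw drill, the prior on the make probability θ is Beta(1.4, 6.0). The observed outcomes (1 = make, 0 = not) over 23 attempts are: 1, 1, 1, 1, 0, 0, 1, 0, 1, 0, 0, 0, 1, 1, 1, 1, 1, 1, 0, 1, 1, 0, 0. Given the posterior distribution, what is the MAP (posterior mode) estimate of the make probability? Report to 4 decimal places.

The Beta prior is conjugate to a Binomial/Bernoulli likelihood; the update adds successes to α and failures to β.
Posterior: Beta(α+k, β+n−k) = Beta(1.4+14, 6.0+9) = Beta(15.4, 15.0).
Mode of Beta(a,b) for a,b>1 is (a−1)/(a+b−2) = 14.4/28.4 = 0.5070.

0.5070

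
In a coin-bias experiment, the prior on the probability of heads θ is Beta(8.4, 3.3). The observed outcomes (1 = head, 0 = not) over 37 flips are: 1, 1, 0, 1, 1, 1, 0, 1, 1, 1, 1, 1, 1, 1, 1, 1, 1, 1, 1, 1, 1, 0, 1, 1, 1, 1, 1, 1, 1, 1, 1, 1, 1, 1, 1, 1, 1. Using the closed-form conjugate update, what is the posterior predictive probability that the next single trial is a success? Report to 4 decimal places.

The Beta prior is conjugate to a Binomial/Bernoulli likelihood; the update adds successes to α and failures to β.
Posterior: Beta(α+k, β+n−k) = Beta(8.4+34, 3.3+3) = Beta(42.4, 6.3).
For a single future Bernoulli trial, P(success | data) = α/(α+β) = 0.8706.

0.8706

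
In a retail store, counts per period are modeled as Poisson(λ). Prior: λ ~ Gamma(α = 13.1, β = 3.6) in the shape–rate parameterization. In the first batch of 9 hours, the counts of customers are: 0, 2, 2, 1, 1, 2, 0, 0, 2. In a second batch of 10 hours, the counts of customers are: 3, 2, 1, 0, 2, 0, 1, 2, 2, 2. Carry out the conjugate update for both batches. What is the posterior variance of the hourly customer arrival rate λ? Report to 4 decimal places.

0.0746

With a Gamma(shape α, rate β) prior, the Poisson likelihood is conjugate: the posterior is Gamma(α + ΣXᵢ, β + n).
Batch 1: sum of counts S = 10 over n = 9 hours.
After batch 1: Gamma(α+S, β+n) = Gamma(13.1+10, 3.6+9) = Gamma(23.1, 12.6).
Batch 2: sum of counts S = 15 over n = 10 hours.
After batch 2: Gamma(α+S, β+n) = Gamma(23.1+15, 12.6+10) = Gamma(38.1, 22.6).
Var = α/β² = 38.1/22.6² = 0.0746.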